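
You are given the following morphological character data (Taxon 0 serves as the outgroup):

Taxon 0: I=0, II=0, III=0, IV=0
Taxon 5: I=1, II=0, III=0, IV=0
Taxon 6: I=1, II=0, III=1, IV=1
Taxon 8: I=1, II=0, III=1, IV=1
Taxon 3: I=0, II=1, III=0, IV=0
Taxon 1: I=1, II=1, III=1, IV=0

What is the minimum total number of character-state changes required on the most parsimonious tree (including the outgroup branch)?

The outgroup has state '0' for every character, so '1' is the derived state throughout.
I: derived state '1' in Taxon 1, Taxon 5, Taxon 6, and Taxon 8 only — synapomorphy for {Taxon 1, Taxon 5, Taxon 6, Taxon 8}.
II (state '1') occurs in Taxon 1 and Taxon 3 but conflicts with the nesting implied by the other characters — most parsimoniously interpreted as homoplasy.
Only Taxon 1, Taxon 6, and Taxon 8 show the derived state '1' for III, supporting them as a clade.
Only Taxon 6 and Taxon 8 show the derived state '1' for IV, supporting them as a clade.
Most parsimonious ingroup topology: ((Taxon 5,((Taxon 6,Taxon 8),Taxon 1)),Taxon 3).
Changes per character on this tree: I: 1; II: 2; III: 1; IV: 1.
Total = 5.

5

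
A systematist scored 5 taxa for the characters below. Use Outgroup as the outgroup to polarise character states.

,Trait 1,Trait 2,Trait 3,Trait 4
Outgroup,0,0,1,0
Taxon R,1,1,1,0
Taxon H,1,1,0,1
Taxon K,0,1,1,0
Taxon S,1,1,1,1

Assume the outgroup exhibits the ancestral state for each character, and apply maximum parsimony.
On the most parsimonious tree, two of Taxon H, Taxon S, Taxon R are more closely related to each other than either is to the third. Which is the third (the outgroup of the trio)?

Character polarity is set by the outgroup: the derived state is whichever differs from the outgroup's state, so for Trait 3 the derived state is '0', and for the remaining characters it is '1'.
Trait 1 (derived state '1') is shared by Taxon H, Taxon R, and Taxon S — a synapomorphy uniting that clade.
Trait 2 (derived state '1') is shared by all ingroup taxa — unites the whole ingroup.
Trait 3: derived state '0' in Taxon H only — an autapomorphy, so it tells us nothing about relationships among taxa.
Trait 4: derived state '1' in Taxon H and Taxon S only — synapomorphy for {Taxon H, Taxon S}.
Most parsimonious ingroup topology: ((Taxon R,(Taxon H,Taxon S)),Taxon K).
Taxon H and Taxon S share a more recent common ancestor with each other than either does with Taxon R, so Taxon R is the least closely related of the three.

Taxon R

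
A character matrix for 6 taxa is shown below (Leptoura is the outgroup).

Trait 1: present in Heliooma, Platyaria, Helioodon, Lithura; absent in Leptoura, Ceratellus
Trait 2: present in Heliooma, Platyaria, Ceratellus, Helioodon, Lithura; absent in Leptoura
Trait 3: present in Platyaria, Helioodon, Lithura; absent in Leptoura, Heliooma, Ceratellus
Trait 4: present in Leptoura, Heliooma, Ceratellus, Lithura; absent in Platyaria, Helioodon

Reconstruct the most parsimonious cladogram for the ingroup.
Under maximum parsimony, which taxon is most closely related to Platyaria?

Character polarity is set by the outgroup: the derived state is whichever differs from the outgroup's state, so for Trait 4 the derived state is 'absent', and for the remaining characters it is 'present'.
Trait 1 (derived state 'present') is shared by Helioodon, Heliooma, Lithura, and Platyaria — a synapomorphy uniting that clade.
All ingroup taxa share the derived state 'present' for Trait 2; it defines the ingroup but does not resolve relationships within it.
Trait 3 (derived state 'present') is shared by Helioodon, Lithura, and Platyaria — a synapomorphy uniting that clade.
Trait 4 (derived state 'absent') is shared by Helioodon and Platyaria — a synapomorphy uniting that clade.
Most parsimonious ingroup topology: ((Heliooma,((Platyaria,Helioodon),Lithura)),Ceratellus).
Platyaria and Helioodon form a cherry on this tree, so they are sister taxa.

Helioodon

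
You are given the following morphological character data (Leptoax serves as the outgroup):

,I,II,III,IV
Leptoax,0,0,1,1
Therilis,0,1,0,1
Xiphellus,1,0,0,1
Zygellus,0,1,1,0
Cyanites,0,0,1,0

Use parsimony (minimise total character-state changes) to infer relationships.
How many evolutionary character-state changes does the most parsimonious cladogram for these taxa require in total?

Character polarity is set by the outgroup: the derived state is whichever differs from the outgroup's state, so for III, IV the derived state is '0', and for the remaining characters it is '1'.
I (derived state '1') is unique to Xiphellus (autapomorphy; uninformative for grouping).
II groups Therilis and Zygellus, which is incompatible with the clades supported by the remaining characters; treating it as convergent (homoplasy) costs fewer steps than any alternative tree.
Only Therilis and Xiphellus show the derived state '0' for III, supporting them as a clade.
IV: derived state '0' in Cyanites and Zygellus only — synapomorphy for {Cyanites, Zygellus}.
Most parsimonious ingroup topology: ((Therilis,Xiphellus),(Zygellus,Cyanites)).
Changes per character on this tree: I: 1; II: 2; III: 1; IV: 1.
Total = 5.

5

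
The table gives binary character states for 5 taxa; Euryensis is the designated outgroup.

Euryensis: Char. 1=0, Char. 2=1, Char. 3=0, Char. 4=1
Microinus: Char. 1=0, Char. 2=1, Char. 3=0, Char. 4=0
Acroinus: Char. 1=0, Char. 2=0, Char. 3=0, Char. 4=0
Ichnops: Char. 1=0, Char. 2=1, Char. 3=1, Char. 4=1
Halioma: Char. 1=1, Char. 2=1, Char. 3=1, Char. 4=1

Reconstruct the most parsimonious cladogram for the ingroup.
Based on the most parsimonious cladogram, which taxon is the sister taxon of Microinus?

Acroinus

Character polarity is set by the outgroup: the derived state is whichever differs from the outgroup's state, so for Char. 2, Char. 4 the derived state is '0', and for the remaining characters it is '1'.
Char. 1: derived state '1' in Halioma only — an autapomorphy, so it tells us nothing about relationships among taxa.
Char. 2: derived state '0' in Acroinus only — an autapomorphy, so it tells us nothing about relationships among taxa.
Char. 3 (derived state '1') is shared by Halioma and Ichnops — a synapomorphy uniting that clade.
Only Acroinus and Microinus show the derived state '0' for Char. 4, supporting them as a clade.
Most parsimonious ingroup topology: ((Microinus,Acroinus),(Ichnops,Halioma)).
Microinus and Acroinus form a cherry on this tree, so they are sister taxa.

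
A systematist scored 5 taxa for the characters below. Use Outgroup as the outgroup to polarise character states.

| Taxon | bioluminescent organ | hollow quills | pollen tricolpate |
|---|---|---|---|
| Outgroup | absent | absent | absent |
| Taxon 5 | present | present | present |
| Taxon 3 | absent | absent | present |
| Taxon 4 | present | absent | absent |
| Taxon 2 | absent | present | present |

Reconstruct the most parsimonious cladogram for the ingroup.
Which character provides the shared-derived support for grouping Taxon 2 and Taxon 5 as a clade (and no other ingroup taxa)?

hollow quills

The outgroup has state 'absent' for every character, so 'present' is the derived state throughout.
bioluminescent organ (state 'present') occurs in Taxon 4 and Taxon 5 but conflicts with the nesting implied by the other characters — most parsimoniously interpreted as homoplasy.
hollow quills: derived state 'present' in Taxon 2 and Taxon 5 only — synapomorphy for {Taxon 2, Taxon 5}.
pollen tricolpate (derived state 'present') is shared by Taxon 2, Taxon 3, and Taxon 5 — a synapomorphy uniting that clade.
Most parsimonious ingroup topology: (((Taxon 5,Taxon 2),Taxon 3),Taxon 4).
The clade {Taxon 2, Taxon 5} is supported by hollow quills: its derived state 'present' occurs in exactly those taxa and in no other taxon (including the outgroup).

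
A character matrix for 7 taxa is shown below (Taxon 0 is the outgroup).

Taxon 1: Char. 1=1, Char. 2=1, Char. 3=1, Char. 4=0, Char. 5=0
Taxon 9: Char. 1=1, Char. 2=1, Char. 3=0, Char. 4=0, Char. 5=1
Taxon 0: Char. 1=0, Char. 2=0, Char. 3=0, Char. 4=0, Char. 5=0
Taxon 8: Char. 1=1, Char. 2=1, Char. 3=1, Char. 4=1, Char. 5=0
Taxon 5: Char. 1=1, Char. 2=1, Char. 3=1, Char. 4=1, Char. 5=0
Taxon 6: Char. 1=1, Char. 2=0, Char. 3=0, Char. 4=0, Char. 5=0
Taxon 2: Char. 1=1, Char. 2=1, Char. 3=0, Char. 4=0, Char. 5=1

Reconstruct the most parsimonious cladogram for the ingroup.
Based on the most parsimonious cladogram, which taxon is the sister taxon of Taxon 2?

The outgroup has state '0' for every character, so '1' is the derived state throughout.
Char. 1 (derived state '1') is shared by all ingroup taxa — unites the whole ingroup.
Char. 2 (derived state '1') is shared by Taxon 1, Taxon 2, Taxon 5, Taxon 8, and Taxon 9 — a synapomorphy uniting that clade.
Char. 3: derived state '1' in Taxon 1, Taxon 5, and Taxon 8 only — synapomorphy for {Taxon 1, Taxon 5, Taxon 8}.
Only Taxon 5 and Taxon 8 show the derived state '1' for Char. 4, supporting them as a clade.
Char. 5 (derived state '1') is shared by Taxon 2 and Taxon 9 — a synapomorphy uniting that clade.
Most parsimonious ingroup topology: ((((Taxon 5,Taxon 8),Taxon 1),(Taxon 2,Taxon 9)),Taxon 6).
Taxon 2 and Taxon 9 form a cherry on this tree, so they are sister taxa.

Taxon 9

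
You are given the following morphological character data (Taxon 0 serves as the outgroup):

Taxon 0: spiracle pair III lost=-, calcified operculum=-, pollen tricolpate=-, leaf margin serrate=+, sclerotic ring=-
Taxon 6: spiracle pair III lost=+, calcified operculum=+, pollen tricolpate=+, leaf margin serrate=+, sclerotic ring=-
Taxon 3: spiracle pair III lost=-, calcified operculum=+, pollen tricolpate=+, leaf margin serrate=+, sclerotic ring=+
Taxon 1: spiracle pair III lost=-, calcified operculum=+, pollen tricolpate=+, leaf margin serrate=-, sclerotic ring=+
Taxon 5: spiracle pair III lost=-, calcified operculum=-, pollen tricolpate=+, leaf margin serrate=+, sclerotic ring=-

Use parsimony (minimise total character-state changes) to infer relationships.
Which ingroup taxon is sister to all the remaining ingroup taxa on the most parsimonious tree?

Character polarity is set by the outgroup: the derived state is whichever differs from the outgroup's state, so for leaf margin serrate the derived state is '-', and for the remaining characters it is '+'.
spiracle pair III lost (derived state '+') is unique to Taxon 6 (autapomorphy; uninformative for grouping).
Only Taxon 1, Taxon 3, and Taxon 6 show the derived state '+' for calcified operculum, supporting them as a clade.
pollen tricolpate (derived state '+') is shared by all ingroup taxa — unites the whole ingroup.
leaf margin serrate: derived state '-' in Taxon 1 only — an autapomorphy, so it tells us nothing about relationships among taxa.
sclerotic ring (derived state '+') is shared by Taxon 1 and Taxon 3 — a synapomorphy uniting that clade.
Most parsimonious ingroup topology: ((Taxon 6,(Taxon 3,Taxon 1)),Taxon 5).
Taxon 5 is sister to the clade containing all other ingroup taxa, so it is the earliest-diverging (most basal) ingroup lineage.

Taxon 5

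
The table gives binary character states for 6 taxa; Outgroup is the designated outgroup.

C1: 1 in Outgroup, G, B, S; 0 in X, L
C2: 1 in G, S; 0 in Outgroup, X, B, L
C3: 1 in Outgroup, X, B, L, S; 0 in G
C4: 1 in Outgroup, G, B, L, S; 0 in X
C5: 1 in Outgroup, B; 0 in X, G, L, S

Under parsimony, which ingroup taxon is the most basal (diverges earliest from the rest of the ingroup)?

B

Character polarity is set by the outgroup: the derived state is whichever differs from the outgroup's state, so for C1, C3, C4, C5 the derived state is '0', and for the remaining characters it is '1'.
C1: derived state '0' in L and X only — synapomorphy for {L, X}.
C2: derived state '1' in G and S only — synapomorphy for {G, S}.
C3 (derived state '0') is unique to G (autapomorphy; uninformative for grouping).
C4 (derived state '0') is unique to X (autapomorphy; uninformative for grouping).
C5 (derived state '0') is shared by G, L, S, and X — a synapomorphy uniting that clade.
Most parsimonious ingroup topology: (((X,L),(G,S)),B).
B is sister to the clade containing all other ingroup taxa, so it is the earliest-diverging (most basal) ingroup lineage.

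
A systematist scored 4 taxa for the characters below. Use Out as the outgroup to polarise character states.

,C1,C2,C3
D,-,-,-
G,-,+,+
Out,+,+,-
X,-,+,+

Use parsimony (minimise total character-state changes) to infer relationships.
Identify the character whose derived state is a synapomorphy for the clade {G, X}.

Character polarity is set by the outgroup: the derived state is whichever differs from the outgroup's state, so for C1, C2 the derived state is '-', and for the remaining characters it is '+'.
C1 (derived state '-') is shared by all ingroup taxa — unites the whole ingroup.
C2 (derived state '-') is unique to D (autapomorphy; uninformative for grouping).
Only G and X show the derived state '+' for C3, supporting them as a clade.
Most parsimonious ingroup topology: ((X,G),D).
The clade {G, X} is supported by C3: its derived state '+' occurs in exactly those taxa and in no other taxon (including the outgroup).

C3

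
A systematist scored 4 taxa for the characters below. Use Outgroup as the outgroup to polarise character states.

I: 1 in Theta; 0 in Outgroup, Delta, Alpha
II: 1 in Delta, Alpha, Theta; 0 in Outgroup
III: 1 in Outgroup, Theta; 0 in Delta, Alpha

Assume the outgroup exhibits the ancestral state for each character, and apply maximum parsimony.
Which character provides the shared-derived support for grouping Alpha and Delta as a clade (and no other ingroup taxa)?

III

Character polarity is set by the outgroup: the derived state is whichever differs from the outgroup's state, so for III the derived state is '0', and for the remaining characters it is '1'.
I: derived state '1' in Theta only — an autapomorphy, so it tells us nothing about relationships among taxa.
II (derived state '1') is shared by all ingroup taxa — unites the whole ingroup.
III: derived state '0' in Alpha and Delta only — synapomorphy for {Alpha, Delta}.
Most parsimonious ingroup topology: ((Delta,Alpha),Theta).
The clade {Alpha, Delta} is supported by III: its derived state '0' occurs in exactly those taxa and in no other taxon (including the outgroup).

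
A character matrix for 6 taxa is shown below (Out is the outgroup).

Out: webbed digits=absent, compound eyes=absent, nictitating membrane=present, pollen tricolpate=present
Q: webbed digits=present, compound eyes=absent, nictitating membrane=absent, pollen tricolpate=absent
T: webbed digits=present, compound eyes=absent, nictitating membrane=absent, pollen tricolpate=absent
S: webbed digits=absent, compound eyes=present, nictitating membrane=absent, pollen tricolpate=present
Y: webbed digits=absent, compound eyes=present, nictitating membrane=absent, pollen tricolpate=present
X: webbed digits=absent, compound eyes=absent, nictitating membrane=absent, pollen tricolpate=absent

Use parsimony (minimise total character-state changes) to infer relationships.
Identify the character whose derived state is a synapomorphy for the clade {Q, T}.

Character polarity is set by the outgroup: the derived state is whichever differs from the outgroup's state, so for nictitating membrane, pollen tricolpate the derived state is 'absent', and for the remaining characters it is 'present'.
webbed digits: derived state 'present' in Q and T only — synapomorphy for {Q, T}.
compound eyes (derived state 'present') is shared by S and Y — a synapomorphy uniting that clade.
nictitating membrane (derived state 'absent') is shared by all ingroup taxa — unites the whole ingroup.
pollen tricolpate (derived state 'absent') is shared by Q, T, and X — a synapomorphy uniting that clade.
Most parsimonious ingroup topology: (((Q,T),X),(S,Y)).
The clade {Q, T} is supported by webbed digits: its derived state 'present' occurs in exactly those taxa and in no other taxon (including the outgroup).

webbed digits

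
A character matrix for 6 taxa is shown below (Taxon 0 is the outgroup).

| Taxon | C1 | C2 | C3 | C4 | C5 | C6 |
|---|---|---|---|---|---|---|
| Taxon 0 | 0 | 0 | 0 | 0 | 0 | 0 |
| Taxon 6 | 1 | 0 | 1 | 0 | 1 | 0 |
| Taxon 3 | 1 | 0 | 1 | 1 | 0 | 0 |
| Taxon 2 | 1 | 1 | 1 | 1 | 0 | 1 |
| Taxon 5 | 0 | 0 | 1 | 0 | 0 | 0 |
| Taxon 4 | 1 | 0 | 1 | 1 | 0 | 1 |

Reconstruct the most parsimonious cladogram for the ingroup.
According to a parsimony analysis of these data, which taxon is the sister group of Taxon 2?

The outgroup has state '0' for every character, so '1' is the derived state throughout.
C1: derived state '1' in Taxon 2, Taxon 3, Taxon 4, and Taxon 6 only — synapomorphy for {Taxon 2, Taxon 3, Taxon 4, Taxon 6}.
C2 (derived state '1') is unique to Taxon 2 (autapomorphy; uninformative for grouping).
All ingroup taxa share the derived state '1' for C3; it defines the ingroup but does not resolve relationships within it.
C4 (derived state '1') is shared by Taxon 2, Taxon 3, and Taxon 4 — a synapomorphy uniting that clade.
C5: derived state '1' in Taxon 6 only — an autapomorphy, so it tells us nothing about relationships among taxa.
C6 (derived state '1') is shared by Taxon 2 and Taxon 4 — a synapomorphy uniting that clade.
Most parsimonious ingroup topology: ((Taxon 6,(Taxon 3,(Taxon 2,Taxon 4))),Taxon 5).
Taxon 2 and Taxon 4 form a cherry on this tree, so they are sister taxa.

Taxon 4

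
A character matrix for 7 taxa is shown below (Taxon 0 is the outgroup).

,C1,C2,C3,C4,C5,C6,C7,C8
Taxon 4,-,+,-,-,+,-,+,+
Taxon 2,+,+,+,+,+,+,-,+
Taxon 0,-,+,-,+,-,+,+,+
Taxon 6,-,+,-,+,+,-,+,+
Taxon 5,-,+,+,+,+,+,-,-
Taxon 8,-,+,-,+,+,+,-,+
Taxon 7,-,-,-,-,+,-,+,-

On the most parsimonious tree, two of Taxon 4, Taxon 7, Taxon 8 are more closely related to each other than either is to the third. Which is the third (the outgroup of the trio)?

Taxon 8

Character polarity is set by the outgroup: the derived state is whichever differs from the outgroup's state, so for C2, C4, C6, C7, C8 the derived state is '-', and for the remaining characters it is '+'.
C1 (derived state '+') is unique to Taxon 2 (autapomorphy; uninformative for grouping).
C2: derived state '-' in Taxon 7 only — an autapomorphy, so it tells us nothing about relationships among taxa.
C3: derived state '+' in Taxon 2 and Taxon 5 only — synapomorphy for {Taxon 2, Taxon 5}.
Only Taxon 4 and Taxon 7 show the derived state '-' for C4, supporting them as a clade.
All ingroup taxa share the derived state '+' for C5; it defines the ingroup but does not resolve relationships within it.
C6: derived state '-' in Taxon 4, Taxon 6, and Taxon 7 only — synapomorphy for {Taxon 4, Taxon 6, Taxon 7}.
C7 (derived state '-') is shared by Taxon 2, Taxon 5, and Taxon 8 — a synapomorphy uniting that clade.
C8 (state '-') occurs in Taxon 5 and Taxon 7 but conflicts with the nesting implied by the other characters — most parsimoniously interpreted as homoplasy.
Most parsimonious ingroup topology: ((Taxon 8,(Taxon 5,Taxon 2)),(Taxon 6,(Taxon 4,Taxon 7))).
Taxon 7 and Taxon 4 share a more recent common ancestor with each other than either does with Taxon 8, so Taxon 8 is the least closely related of the three.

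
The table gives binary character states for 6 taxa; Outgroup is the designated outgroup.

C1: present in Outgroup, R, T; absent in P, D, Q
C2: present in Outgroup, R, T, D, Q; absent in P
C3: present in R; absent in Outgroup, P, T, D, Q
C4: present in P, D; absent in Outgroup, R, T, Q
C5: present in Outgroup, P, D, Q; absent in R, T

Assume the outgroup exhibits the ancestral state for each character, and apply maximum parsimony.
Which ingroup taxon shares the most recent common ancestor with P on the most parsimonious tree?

Character polarity is set by the outgroup: the derived state is whichever differs from the outgroup's state, so for C1, C2, C5 the derived state is 'absent', and for the remaining characters it is 'present'.
C1: derived state 'absent' in D, P, and Q only — synapomorphy for {D, P, Q}.
C2: derived state 'absent' in P only — an autapomorphy, so it tells us nothing about relationships among taxa.
C3 (derived state 'present') is unique to R (autapomorphy; uninformative for grouping).
Only D and P show the derived state 'present' for C4, supporting them as a clade.
C5: derived state 'absent' in R and T only — synapomorphy for {R, T}.
Most parsimonious ingroup topology: ((R,T),((P,D),Q)).
P and D form a cherry on this tree, so they are sister taxa.

D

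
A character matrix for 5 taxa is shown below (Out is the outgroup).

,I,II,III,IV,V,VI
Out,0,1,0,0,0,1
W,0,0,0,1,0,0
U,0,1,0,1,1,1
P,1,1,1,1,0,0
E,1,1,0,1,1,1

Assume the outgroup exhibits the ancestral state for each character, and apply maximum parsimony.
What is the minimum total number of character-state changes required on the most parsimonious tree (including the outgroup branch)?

Character polarity is set by the outgroup: the derived state is whichever differs from the outgroup's state, so for II, VI the derived state is '0', and for the remaining characters it is '1'.
I (state '1') occurs in E and P but conflicts with the nesting implied by the other characters — most parsimoniously interpreted as homoplasy.
II: derived state '0' in W only — an autapomorphy, so it tells us nothing about relationships among taxa.
III (derived state '1') is unique to P (autapomorphy; uninformative for grouping).
All ingroup taxa share the derived state '1' for IV; it defines the ingroup but does not resolve relationships within it.
V (derived state '1') is shared by E and U — a synapomorphy uniting that clade.
Only P and W show the derived state '0' for VI, supporting them as a clade.
Most parsimonious ingroup topology: ((W,P),(U,E)).
Changes per character on this tree: I: 2; II: 1; III: 1; IV: 1; V: 1; VI: 1.
Total = 7.

7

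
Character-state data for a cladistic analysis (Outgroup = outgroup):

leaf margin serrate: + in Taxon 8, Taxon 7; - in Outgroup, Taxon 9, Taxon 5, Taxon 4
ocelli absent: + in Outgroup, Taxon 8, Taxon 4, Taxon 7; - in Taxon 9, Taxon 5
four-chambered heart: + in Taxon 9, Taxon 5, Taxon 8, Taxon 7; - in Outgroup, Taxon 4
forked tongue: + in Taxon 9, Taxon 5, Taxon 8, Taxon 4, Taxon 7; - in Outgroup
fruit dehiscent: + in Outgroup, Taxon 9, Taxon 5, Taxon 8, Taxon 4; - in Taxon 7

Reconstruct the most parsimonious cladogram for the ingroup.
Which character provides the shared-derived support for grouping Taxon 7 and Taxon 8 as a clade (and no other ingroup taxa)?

Character polarity is set by the outgroup: the derived state is whichever differs from the outgroup's state, so for ocelli absent, fruit dehiscent the derived state is '-', and for the remaining characters it is '+'.
leaf margin serrate: derived state '+' in Taxon 7 and Taxon 8 only — synapomorphy for {Taxon 7, Taxon 8}.
Only Taxon 5 and Taxon 9 show the derived state '-' for ocelli absent, supporting them as a clade.
Only Taxon 5, Taxon 7, Taxon 8, and Taxon 9 show the derived state '+' for four-chambered heart, supporting them as a clade.
forked tongue (derived state '+') is shared by all ingroup taxa — unites the whole ingroup.
fruit dehiscent: derived state '-' in Taxon 7 only — an autapomorphy, so it tells us nothing about relationships among taxa.
Most parsimonious ingroup topology: (((Taxon 9,Taxon 5),(Taxon 8,Taxon 7)),Taxon 4).
The clade {Taxon 7, Taxon 8} is supported by leaf margin serrate: its derived state '+' occurs in exactly those taxa and in no other taxon (including the outgroup).

leaf margin serrate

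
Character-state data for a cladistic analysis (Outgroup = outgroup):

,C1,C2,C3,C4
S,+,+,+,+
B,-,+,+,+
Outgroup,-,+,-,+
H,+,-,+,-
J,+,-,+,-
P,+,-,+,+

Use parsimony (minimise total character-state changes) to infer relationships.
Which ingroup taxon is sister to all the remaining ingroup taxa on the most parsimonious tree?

B

Character polarity is set by the outgroup: the derived state is whichever differs from the outgroup's state, so for C2, C4 the derived state is '-', and for the remaining characters it is '+'.
C1 (derived state '+') is shared by H, J, P, and S — a synapomorphy uniting that clade.
C2 (derived state '-') is shared by H, J, and P — a synapomorphy uniting that clade.
All ingroup taxa share the derived state '+' for C3; it defines the ingroup but does not resolve relationships within it.
C4 (derived state '-') is shared by H and J — a synapomorphy uniting that clade.
Most parsimonious ingroup topology: (((P,(J,H)),S),B).
B is sister to the clade containing all other ingroup taxa, so it is the earliest-diverging (most basal) ingroup lineage.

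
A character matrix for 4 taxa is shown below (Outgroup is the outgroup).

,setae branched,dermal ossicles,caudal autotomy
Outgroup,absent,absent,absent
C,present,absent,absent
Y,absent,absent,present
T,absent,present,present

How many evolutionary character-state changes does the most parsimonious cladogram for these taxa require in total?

3

The outgroup has state 'absent' for every character, so 'present' is the derived state throughout.
setae branched (derived state 'present') is unique to C (autapomorphy; uninformative for grouping).
dermal ossicles: derived state 'present' in T only — an autapomorphy, so it tells us nothing about relationships among taxa.
Only T and Y show the derived state 'present' for caudal autotomy, supporting them as a clade.
Most parsimonious ingroup topology: (C,(Y,T)).
Changes per character on this tree: setae branched: 1; dermal ossicles: 1; caudal autotomy: 1.
Total = 3.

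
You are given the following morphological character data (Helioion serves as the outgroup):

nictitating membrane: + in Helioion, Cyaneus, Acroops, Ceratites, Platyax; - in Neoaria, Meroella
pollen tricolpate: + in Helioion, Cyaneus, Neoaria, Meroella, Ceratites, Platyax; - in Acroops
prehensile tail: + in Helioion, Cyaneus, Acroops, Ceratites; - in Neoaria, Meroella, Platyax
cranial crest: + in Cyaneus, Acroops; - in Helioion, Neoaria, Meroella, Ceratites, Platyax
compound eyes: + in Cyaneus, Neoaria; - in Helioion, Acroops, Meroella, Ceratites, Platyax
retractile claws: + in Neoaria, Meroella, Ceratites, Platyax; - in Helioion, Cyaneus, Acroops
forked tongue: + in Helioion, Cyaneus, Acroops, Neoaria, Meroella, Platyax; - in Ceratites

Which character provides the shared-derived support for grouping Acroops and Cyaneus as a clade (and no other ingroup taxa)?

cranial crest

Character polarity is set by the outgroup: the derived state is whichever differs from the outgroup's state, so for nictitating membrane, pollen tricolpate, prehensile tail, forked tongue the derived state is '-', and for the remaining characters it is '+'.
nictitating membrane (derived state '-') is shared by Meroella and Neoaria — a synapomorphy uniting that clade.
pollen tricolpate: derived state '-' in Acroops only — an autapomorphy, so it tells us nothing about relationships among taxa.
prehensile tail (derived state '-') is shared by Meroella, Neoaria, and Platyax — a synapomorphy uniting that clade.
cranial crest: derived state '+' in Acroops and Cyaneus only — synapomorphy for {Acroops, Cyaneus}.
compound eyes groups Cyaneus and Neoaria, which is incompatible with the clades supported by the remaining characters; treating it as convergent (homoplasy) costs fewer steps than any alternative tree.
Only Ceratites, Meroella, Neoaria, and Platyax show the derived state '+' for retractile claws, supporting them as a clade.
forked tongue (derived state '-') is unique to Ceratites (autapomorphy; uninformative for grouping).
Most parsimonious ingroup topology: ((Cyaneus,Acroops),(((Neoaria,Meroella),Platyax),Ceratites)).
The clade {Acroops, Cyaneus} is supported by cranial crest: its derived state '+' occurs in exactly those taxa and in no other taxon (including the outgroup).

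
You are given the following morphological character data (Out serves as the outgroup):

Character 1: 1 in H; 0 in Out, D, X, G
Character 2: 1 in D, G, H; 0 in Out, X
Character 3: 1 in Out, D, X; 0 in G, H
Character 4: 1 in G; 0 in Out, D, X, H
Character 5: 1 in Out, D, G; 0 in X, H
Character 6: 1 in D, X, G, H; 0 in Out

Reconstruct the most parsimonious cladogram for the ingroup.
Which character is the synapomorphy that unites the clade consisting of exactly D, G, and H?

Character 2

Character polarity is set by the outgroup: the derived state is whichever differs from the outgroup's state, so for Character 3, Character 5 the derived state is '0', and for the remaining characters it is '1'.
Character 1 (derived state '1') is unique to H (autapomorphy; uninformative for grouping).
Only D, G, and H show the derived state '1' for Character 2, supporting them as a clade.
Character 3: derived state '0' in G and H only — synapomorphy for {G, H}.
Character 4: derived state '1' in G only — an autapomorphy, so it tells us nothing about relationships among taxa.
Character 5 (state '0') occurs in H and X but conflicts with the nesting implied by the other characters — most parsimoniously interpreted as homoplasy.
Character 6 (derived state '1') is shared by all ingroup taxa — unites the whole ingroup.
Most parsimonious ingroup topology: ((D,(G,H)),X).
The clade {D, G, H} is supported by Character 2: its derived state '1' occurs in exactly those taxa and in no other taxon (including the outgroup).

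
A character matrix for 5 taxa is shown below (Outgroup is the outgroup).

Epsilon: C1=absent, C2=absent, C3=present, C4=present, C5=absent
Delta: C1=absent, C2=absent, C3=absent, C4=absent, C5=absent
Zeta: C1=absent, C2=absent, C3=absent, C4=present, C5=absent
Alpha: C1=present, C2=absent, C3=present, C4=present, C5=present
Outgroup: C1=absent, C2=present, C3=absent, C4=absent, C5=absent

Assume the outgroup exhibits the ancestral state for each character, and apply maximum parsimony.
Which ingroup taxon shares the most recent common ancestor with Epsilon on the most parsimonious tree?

Alpha

Character polarity is set by the outgroup: the derived state is whichever differs from the outgroup's state, so for C2 the derived state is 'absent', and for the remaining characters it is 'present'.
C1: derived state 'present' in Alpha only — an autapomorphy, so it tells us nothing about relationships among taxa.
All ingroup taxa share the derived state 'absent' for C2; it defines the ingroup but does not resolve relationships within it.
Only Alpha and Epsilon show the derived state 'present' for C3, supporting them as a clade.
C4: derived state 'present' in Alpha, Epsilon, and Zeta only — synapomorphy for {Alpha, Epsilon, Zeta}.
C5 (derived state 'present') is unique to Alpha (autapomorphy; uninformative for grouping).
Most parsimonious ingroup topology: ((Zeta,(Epsilon,Alpha)),Delta).
Epsilon and Alpha form a cherry on this tree, so they are sister taxa.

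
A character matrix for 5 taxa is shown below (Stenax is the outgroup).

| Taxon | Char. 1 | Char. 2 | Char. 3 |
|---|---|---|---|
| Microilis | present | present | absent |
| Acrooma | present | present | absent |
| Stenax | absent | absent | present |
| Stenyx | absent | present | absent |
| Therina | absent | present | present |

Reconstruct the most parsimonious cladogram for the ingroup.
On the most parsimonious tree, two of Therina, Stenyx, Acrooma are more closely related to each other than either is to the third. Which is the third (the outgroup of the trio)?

Therina

Character polarity is set by the outgroup: the derived state is whichever differs from the outgroup's state, so for Char. 3 the derived state is 'absent', and for the remaining characters it is 'present'.
Char. 1 (derived state 'present') is shared by Acrooma and Microilis — a synapomorphy uniting that clade.
Char. 2 (derived state 'present') is shared by all ingroup taxa — unites the whole ingroup.
Char. 3 (derived state 'absent') is shared by Acrooma, Microilis, and Stenyx — a synapomorphy uniting that clade.
Most parsimonious ingroup topology: (Therina,(Stenyx,(Acrooma,Microilis))).
Stenyx and Acrooma share a more recent common ancestor with each other than either does with Therina, so Therina is the least closely related of the three.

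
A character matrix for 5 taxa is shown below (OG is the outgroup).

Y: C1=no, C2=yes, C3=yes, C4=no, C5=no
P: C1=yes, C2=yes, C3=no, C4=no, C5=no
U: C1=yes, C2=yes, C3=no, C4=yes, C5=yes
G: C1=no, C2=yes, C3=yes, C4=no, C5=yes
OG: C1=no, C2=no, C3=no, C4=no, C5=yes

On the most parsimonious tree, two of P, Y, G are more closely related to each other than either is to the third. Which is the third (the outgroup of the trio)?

Character polarity is set by the outgroup: the derived state is whichever differs from the outgroup's state, so for C5 the derived state is 'no', and for the remaining characters it is 'yes'.
C1: derived state 'yes' in P and U only — synapomorphy for {P, U}.
C2 (derived state 'yes') is shared by all ingroup taxa — unites the whole ingroup.
C3: derived state 'yes' in G and Y only — synapomorphy for {G, Y}.
C4 (derived state 'yes') is unique to U (autapomorphy; uninformative for grouping).
C5 (state 'no') occurs in P and Y but conflicts with the nesting implied by the other characters — most parsimoniously interpreted as homoplasy.
Most parsimonious ingroup topology: ((P,U),(Y,G)).
G and Y share a more recent common ancestor with each other than either does with P, so P is the least closely related of the three.

P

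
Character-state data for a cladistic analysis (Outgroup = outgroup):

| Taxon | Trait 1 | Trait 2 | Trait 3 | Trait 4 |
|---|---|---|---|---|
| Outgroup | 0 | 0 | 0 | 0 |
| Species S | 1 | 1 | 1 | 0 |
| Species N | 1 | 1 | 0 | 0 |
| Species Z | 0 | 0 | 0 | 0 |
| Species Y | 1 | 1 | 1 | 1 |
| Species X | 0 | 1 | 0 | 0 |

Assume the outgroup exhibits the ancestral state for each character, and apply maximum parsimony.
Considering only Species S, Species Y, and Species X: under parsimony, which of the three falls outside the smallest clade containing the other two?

Species X

The outgroup has state '0' for every character, so '1' is the derived state throughout.
Trait 1: derived state '1' in Species N, Species S, and Species Y only — synapomorphy for {Species N, Species S, Species Y}.
Trait 2: derived state '1' in Species N, Species S, Species X, and Species Y only — synapomorphy for {Species N, Species S, Species X, Species Y}.
Trait 3 (derived state '1') is shared by Species S and Species Y — a synapomorphy uniting that clade.
Trait 4 (derived state '1') is unique to Species Y (autapomorphy; uninformative for grouping).
Most parsimonious ingroup topology: ((((Species S,Species Y),Species N),Species X),Species Z).
Species Y and Species S share a more recent common ancestor with each other than either does with Species X, so Species X is the least closely related of the three.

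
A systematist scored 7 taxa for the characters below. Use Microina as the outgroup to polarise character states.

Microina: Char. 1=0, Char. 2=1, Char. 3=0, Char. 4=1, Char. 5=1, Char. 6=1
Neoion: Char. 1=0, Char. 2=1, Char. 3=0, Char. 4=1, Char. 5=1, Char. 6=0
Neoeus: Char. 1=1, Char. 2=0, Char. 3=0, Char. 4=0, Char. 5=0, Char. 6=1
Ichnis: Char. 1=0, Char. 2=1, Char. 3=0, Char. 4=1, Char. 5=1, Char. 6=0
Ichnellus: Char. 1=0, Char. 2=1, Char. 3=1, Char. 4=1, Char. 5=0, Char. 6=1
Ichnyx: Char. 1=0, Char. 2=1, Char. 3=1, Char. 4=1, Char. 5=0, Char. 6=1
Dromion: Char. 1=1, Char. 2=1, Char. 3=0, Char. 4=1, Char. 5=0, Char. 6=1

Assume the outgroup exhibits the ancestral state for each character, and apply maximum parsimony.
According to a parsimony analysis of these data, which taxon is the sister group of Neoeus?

Dromion

Character polarity is set by the outgroup: the derived state is whichever differs from the outgroup's state, so for Char. 2, Char. 4, Char. 5, Char. 6 the derived state is '0', and for the remaining characters it is '1'.
Char. 1 (derived state '1') is shared by Dromion and Neoeus — a synapomorphy uniting that clade.
Char. 2: derived state '0' in Neoeus only — an autapomorphy, so it tells us nothing about relationships among taxa.
Char. 3: derived state '1' in Ichnellus and Ichnyx only — synapomorphy for {Ichnellus, Ichnyx}.
Char. 4: derived state '0' in Neoeus only — an autapomorphy, so it tells us nothing about relationships among taxa.
Only Dromion, Ichnellus, Ichnyx, and Neoeus show the derived state '0' for Char. 5, supporting them as a clade.
Only Ichnis and Neoion show the derived state '0' for Char. 6, supporting them as a clade.
Most parsimonious ingroup topology: ((Neoion,Ichnis),((Neoeus,Dromion),(Ichnellus,Ichnyx))).
Neoeus and Dromion form a cherry on this tree, so they are sister taxa.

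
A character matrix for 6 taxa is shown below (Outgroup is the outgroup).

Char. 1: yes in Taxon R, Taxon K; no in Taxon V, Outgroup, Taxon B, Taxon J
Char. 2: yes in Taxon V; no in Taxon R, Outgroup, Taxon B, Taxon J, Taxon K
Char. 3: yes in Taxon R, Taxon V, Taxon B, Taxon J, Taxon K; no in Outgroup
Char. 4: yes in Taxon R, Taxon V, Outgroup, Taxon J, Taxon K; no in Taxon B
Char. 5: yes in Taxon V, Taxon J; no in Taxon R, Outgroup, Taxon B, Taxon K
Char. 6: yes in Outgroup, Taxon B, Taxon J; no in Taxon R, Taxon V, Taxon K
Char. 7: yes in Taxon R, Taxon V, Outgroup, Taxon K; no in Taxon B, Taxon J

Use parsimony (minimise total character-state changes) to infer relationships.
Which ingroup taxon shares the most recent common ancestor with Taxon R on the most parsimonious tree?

Character polarity is set by the outgroup: the derived state is whichever differs from the outgroup's state, so for Char. 4, Char. 6, Char. 7 the derived state is 'no', and for the remaining characters it is 'yes'.
Char. 1: derived state 'yes' in Taxon K and Taxon R only — synapomorphy for {Taxon K, Taxon R}.
Char. 2: derived state 'yes' in Taxon V only — an autapomorphy, so it tells us nothing about relationships among taxa.
All ingroup taxa share the derived state 'yes' for Char. 3; it defines the ingroup but does not resolve relationships within it.
Char. 4 (derived state 'no') is unique to Taxon B (autapomorphy; uninformative for grouping).
Char. 5 groups Taxon J and Taxon V, which is incompatible with the clades supported by the remaining characters; treating it as convergent (homoplasy) costs fewer steps than any alternative tree.
Only Taxon K, Taxon R, and Taxon V show the derived state 'no' for Char. 6, supporting them as a clade.
Only Taxon B and Taxon J show the derived state 'no' for Char. 7, supporting them as a clade.
Most parsimonious ingroup topology: (((Taxon R,Taxon K),Taxon V),(Taxon B,Taxon J)).
Taxon R and Taxon K form a cherry on this tree, so they are sister taxa.

Taxon K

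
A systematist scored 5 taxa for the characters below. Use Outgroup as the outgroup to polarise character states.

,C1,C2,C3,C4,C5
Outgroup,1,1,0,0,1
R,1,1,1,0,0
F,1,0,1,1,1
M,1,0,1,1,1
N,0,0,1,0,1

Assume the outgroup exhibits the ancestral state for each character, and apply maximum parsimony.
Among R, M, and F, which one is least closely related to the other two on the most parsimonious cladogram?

Character polarity is set by the outgroup: the derived state is whichever differs from the outgroup's state, so for C1, C2, C5 the derived state is '0', and for the remaining characters it is '1'.
C1 (derived state '0') is unique to N (autapomorphy; uninformative for grouping).
C2 (derived state '0') is shared by F, M, and N — a synapomorphy uniting that clade.
All ingroup taxa share the derived state '1' for C3; it defines the ingroup but does not resolve relationships within it.
C4: derived state '1' in F and M only — synapomorphy for {F, M}.
C5: derived state '0' in R only — an autapomorphy, so it tells us nothing about relationships among taxa.
Most parsimonious ingroup topology: (R,((F,M),N)).
F and M share a more recent common ancestor with each other than either does with R, so R is the least closely related of the three.

R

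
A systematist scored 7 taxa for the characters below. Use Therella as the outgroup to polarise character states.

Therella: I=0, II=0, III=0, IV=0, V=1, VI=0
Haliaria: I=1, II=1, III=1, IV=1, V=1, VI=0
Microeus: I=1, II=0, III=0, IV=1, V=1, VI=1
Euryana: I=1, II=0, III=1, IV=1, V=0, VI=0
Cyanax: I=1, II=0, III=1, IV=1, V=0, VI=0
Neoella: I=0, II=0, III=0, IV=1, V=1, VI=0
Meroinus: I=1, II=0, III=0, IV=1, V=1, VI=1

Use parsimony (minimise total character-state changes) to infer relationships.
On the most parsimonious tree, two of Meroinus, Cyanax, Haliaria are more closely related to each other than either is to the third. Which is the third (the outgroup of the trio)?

Meroinus

Character polarity is set by the outgroup: the derived state is whichever differs from the outgroup's state, so for V the derived state is '0', and for the remaining characters it is '1'.
I: derived state '1' in Cyanax, Euryana, Haliaria, Meroinus, and Microeus only — synapomorphy for {Cyanax, Euryana, Haliaria, Meroinus, Microeus}.
II (derived state '1') is unique to Haliaria (autapomorphy; uninformative for grouping).
Only Cyanax, Euryana, and Haliaria show the derived state '1' for III, supporting them as a clade.
IV (derived state '1') is shared by all ingroup taxa — unites the whole ingroup.
V: derived state '0' in Cyanax and Euryana only — synapomorphy for {Cyanax, Euryana}.
VI: derived state '1' in Meroinus and Microeus only — synapomorphy for {Meroinus, Microeus}.
Most parsimonious ingroup topology: (((Haliaria,(Euryana,Cyanax)),(Microeus,Meroinus)),Neoella).
Haliaria and Cyanax share a more recent common ancestor with each other than either does with Meroinus, so Meroinus is the least closely related of the three.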